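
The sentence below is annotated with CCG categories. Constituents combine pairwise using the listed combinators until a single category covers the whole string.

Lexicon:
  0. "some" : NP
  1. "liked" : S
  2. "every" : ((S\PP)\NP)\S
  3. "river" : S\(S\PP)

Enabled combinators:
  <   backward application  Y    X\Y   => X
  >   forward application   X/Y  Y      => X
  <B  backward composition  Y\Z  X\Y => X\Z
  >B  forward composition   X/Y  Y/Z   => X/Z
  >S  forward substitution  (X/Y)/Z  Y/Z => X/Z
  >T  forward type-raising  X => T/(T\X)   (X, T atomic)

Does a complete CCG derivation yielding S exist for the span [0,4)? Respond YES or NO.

YES

[0,4] S   <
  [0,3] S\PP   <
    [0,1] "some" : NP
    [1,3] (S\PP)\NP   <
      [1,2] "liked" : S
      [2,3] "every" : ((S\PP)\NP)\S
  [3,4] "river" : S\(S\PP)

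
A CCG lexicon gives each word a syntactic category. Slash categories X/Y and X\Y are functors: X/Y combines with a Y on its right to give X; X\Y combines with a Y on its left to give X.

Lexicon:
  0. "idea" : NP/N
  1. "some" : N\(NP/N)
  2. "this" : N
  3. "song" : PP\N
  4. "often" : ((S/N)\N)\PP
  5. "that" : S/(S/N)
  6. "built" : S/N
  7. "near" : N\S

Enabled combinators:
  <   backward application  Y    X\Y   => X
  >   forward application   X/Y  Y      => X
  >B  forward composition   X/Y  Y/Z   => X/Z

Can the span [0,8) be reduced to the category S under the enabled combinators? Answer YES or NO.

[0,8] S   >
  [0,5] S/N   <
    [0,2] N   <
      [0,1] "idea" : NP/N
      [1,2] "some" : N\(NP/N)
    [2,5] (S/N)\N   <
      [2,4] PP   <
        [2,3] "this" : N
        [3,4] "song" : PP\N
      [4,5] "often" : ((S/N)\N)\PP
  [5,8] N   <
    [5,7] S   >
      [5,6] "that" : S/(S/N)
      [6,7] "built" : S/N
    [7,8] "near" : N\S

YES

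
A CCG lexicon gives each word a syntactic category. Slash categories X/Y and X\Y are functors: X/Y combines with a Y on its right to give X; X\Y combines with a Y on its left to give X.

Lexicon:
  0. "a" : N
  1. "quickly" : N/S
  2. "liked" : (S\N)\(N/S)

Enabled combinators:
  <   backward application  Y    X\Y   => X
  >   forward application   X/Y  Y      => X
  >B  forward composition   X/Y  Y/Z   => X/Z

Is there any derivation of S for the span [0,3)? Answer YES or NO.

YES

[0,3] S   <
  [0,1] "a" : N
  [1,3] S\N   <
    [1,2] "quickly" : N/S
    [2,3] "liked" : (S\N)\(N/S)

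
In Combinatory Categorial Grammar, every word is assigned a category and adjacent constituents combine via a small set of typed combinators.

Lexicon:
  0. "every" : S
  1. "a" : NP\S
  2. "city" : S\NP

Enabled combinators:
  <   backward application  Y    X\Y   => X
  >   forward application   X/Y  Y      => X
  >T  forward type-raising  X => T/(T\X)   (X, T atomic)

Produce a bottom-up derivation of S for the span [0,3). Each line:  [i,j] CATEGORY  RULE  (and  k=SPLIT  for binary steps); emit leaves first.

[0,1] S  lex  "every"
[0,1] NP/(NP\S)  >T
[1,2] NP\S  lex  "a"
[0,2] NP  >  k=1
[2,3] S\NP  lex  "city"
[0,3] S  <  k=2

[0,3] S   <
  [0,2] NP   >
    [0,1] NP/(NP\S)   >T
      [0,1] "every" : S
    [1,2] "a" : NP\S
  [2,3] "city" : S\NP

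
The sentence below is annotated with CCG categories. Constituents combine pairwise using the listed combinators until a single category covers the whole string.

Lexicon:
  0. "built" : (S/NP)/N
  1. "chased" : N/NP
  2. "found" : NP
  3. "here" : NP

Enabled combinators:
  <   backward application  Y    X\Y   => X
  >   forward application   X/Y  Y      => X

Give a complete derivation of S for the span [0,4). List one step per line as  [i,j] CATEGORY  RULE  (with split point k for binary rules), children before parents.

[0,4] S   >
  [0,3] S/NP   >
    [0,1] "built" : (S/NP)/N
    [1,3] N   >
      [1,2] "chased" : N/NP
      [2,3] "found" : NP
  [3,4] "here" : NP

[0,1] (S/NP)/N  lex  "built"
[1,2] N/NP  lex  "chased"
[2,3] NP  lex  "found"
[1,3] N  >  k=2
[0,3] S/NP  >  k=1
[3,4] NP  lex  "here"
[0,4] S  >  k=3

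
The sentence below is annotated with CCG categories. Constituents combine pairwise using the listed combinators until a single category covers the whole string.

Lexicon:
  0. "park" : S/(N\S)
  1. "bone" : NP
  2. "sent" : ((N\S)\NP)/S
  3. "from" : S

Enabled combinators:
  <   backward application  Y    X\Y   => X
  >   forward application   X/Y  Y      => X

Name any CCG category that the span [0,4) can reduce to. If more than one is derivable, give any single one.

S

[0,4] S   >
  [0,1] "park" : S/(N\S)
  [1,4] N\S   <
    [1,2] "bone" : NP
    [2,4] (N\S)\NP   >
      [2,3] "sent" : ((N\S)\NP)/S
      [3,4] "from" : S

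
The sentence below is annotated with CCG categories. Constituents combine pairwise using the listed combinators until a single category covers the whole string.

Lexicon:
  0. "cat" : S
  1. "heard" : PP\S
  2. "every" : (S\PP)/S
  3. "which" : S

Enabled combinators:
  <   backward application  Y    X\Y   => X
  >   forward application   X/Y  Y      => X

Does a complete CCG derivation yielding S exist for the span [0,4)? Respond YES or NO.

[0,4] S   <
  [0,2] PP   <
    [0,1] "cat" : S
    [1,2] "heard" : PP\S
  [2,4] S\PP   >
    [2,3] "every" : (S\PP)/S
    [3,4] "which" : S

YES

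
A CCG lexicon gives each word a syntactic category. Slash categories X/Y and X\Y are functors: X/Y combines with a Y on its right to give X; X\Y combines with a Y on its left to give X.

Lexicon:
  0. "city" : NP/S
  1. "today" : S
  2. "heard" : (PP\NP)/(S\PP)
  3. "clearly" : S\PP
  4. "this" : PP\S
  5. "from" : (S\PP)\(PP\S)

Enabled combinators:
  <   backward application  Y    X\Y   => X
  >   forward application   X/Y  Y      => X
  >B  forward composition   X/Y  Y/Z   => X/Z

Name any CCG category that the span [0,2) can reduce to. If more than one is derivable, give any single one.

NP

[0,6] S   <
  [0,4] PP   <
    [0,2] NP   >
      [0,1] "city" : NP/S
      [1,2] "today" : S
    [2,4] PP\NP   >
      [2,3] "heard" : (PP\NP)/(S\PP)
      [3,4] "clearly" : S\PP
  [4,6] S\PP   <
    [4,5] "this" : PP\S
    [5,6] "from" : (S\PP)\(PP\S)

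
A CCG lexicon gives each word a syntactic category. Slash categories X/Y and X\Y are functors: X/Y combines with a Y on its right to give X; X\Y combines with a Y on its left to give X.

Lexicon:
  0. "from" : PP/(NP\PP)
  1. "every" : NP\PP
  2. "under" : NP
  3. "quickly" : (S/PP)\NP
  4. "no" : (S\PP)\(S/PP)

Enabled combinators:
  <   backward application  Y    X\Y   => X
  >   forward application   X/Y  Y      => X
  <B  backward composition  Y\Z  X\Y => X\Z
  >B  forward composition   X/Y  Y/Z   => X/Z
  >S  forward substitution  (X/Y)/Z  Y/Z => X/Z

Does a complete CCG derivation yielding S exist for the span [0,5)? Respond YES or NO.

YES

[0,5] S   <
  [0,2] PP   >
    [0,1] "from" : PP/(NP\PP)
    [1,2] "every" : NP\PP
  [2,5] S\PP   <
    [2,4] S/PP   <
      [2,3] "under" : NP
      [3,4] "quickly" : (S/PP)\NP
    [4,5] "no" : (S\PP)\(S/PP)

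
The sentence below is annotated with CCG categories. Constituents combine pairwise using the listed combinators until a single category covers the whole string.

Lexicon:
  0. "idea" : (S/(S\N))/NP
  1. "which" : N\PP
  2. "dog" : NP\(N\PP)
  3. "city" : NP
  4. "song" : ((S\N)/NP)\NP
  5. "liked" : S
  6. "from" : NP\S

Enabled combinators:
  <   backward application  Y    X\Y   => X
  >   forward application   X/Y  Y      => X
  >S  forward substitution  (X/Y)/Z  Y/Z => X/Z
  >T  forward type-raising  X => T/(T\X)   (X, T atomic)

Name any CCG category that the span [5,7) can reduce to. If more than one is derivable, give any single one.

NP

[0,7] S   >
  [0,3] S/(S\N)   >
    [0,1] "idea" : (S/(S\N))/NP
    [1,3] NP   <
      [1,2] "which" : N\PP
      [2,3] "dog" : NP\(N\PP)
  [3,7] S\N   >
    [3,5] (S\N)/NP   <
      [3,4] "city" : NP
      [4,5] "song" : ((S\N)/NP)\NP
    [5,7] NP   <
      [5,6] "liked" : S
      [6,7] "from" : NP\S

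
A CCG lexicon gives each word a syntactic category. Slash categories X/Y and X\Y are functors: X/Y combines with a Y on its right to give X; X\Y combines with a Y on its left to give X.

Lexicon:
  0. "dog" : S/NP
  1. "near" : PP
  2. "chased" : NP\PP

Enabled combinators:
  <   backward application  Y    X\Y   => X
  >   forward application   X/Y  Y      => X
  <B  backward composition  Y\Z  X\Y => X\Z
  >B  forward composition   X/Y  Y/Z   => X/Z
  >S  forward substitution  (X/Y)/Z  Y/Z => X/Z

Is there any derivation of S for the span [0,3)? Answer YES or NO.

YES

[0,3] S   >
  [0,1] "dog" : S/NP
  [1,3] NP   <
    [1,2] "near" : PP
    [2,3] "chased" : NP\PP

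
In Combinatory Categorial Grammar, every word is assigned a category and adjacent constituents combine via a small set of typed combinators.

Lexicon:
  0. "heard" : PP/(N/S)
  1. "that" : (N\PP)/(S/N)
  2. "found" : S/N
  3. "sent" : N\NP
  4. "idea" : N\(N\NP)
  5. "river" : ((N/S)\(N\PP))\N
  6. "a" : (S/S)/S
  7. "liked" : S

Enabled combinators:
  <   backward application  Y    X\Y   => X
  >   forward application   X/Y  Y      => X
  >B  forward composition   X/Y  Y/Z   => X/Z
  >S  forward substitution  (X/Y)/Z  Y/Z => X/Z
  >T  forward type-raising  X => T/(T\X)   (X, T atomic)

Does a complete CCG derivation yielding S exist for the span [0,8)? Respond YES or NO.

PP/(N/S) (N\PP)/(S/N) S/N N\NP N\(N\NP) ((N/S)\(N\PP))\N (S/S)/S S
CKY chart[0,8] = {N/(N\PP), NP/(NP\PP), PP, PP/(PP\PP), S/(S\PP)}; S ∉ chart

NO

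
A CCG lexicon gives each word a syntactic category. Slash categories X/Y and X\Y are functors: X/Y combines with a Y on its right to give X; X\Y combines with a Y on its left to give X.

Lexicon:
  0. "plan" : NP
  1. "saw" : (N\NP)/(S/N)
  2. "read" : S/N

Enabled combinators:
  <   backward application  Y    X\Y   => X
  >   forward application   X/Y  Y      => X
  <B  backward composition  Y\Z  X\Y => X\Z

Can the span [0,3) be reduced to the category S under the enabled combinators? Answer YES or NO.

NO

NP (N\NP)/(S/N) S/N
CKY chart[0,3] = {N}; S ∉ chart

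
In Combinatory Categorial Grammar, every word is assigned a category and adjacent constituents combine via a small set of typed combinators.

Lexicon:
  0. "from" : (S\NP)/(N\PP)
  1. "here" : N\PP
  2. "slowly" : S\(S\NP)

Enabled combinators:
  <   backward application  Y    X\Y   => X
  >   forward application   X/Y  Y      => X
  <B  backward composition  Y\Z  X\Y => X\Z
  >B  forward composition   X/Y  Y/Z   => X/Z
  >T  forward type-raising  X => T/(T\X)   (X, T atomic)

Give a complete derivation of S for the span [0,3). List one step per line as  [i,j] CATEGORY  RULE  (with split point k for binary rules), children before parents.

[0,3] S   <
  [0,2] S\NP   >
    [0,1] "from" : (S\NP)/(N\PP)
    [1,2] "here" : N\PP
  [2,3] "slowly" : S\(S\NP)

[0,1] (S\NP)/(N\PP)  lex  "from"
[1,2] N\PP  lex  "here"
[0,2] S\NP  >  k=1
[2,3] S\(S\NP)  lex  "slowly"
[0,3] S  <  k=2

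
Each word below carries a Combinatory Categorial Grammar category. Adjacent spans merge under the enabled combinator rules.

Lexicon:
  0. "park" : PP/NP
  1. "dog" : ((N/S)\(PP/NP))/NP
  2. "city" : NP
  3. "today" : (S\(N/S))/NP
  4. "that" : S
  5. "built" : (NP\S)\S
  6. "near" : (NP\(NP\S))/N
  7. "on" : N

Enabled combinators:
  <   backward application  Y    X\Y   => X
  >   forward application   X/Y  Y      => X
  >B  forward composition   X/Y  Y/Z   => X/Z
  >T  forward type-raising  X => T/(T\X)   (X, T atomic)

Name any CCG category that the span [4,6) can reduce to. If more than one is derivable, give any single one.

NP\S

[0,8] S   <
  [0,3] N/S   <
    [0,1] "park" : PP/NP
    [1,3] (N/S)\(PP/NP)   >
      [1,2] "dog" : ((N/S)\(PP/NP))/NP
      [2,3] "city" : NP
  [3,8] S\(N/S)   >
    [3,4] "today" : (S\(N/S))/NP
    [4,8] NP   <
      [4,6] NP\S   <
        [4,5] "that" : S
        [5,6] "built" : (NP\S)\S
      [6,8] NP\(NP\S)   >
        [6,7] "near" : (NP\(NP\S))/N
        [7,8] "on" : N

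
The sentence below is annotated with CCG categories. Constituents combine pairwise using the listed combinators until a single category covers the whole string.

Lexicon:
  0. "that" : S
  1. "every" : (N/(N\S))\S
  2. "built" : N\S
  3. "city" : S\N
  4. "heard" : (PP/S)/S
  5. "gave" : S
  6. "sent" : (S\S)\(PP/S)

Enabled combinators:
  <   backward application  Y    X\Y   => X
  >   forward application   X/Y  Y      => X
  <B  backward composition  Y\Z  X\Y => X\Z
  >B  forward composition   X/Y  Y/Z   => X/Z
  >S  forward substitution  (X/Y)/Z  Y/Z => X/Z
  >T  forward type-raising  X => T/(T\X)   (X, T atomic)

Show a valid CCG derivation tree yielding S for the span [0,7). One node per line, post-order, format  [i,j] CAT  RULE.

[0,1] S  lex  "that"
[1,2] (N/(N\S))\S  lex  "every"
[0,2] N/(N\S)  <  k=1
[2,3] N\S  lex  "built"
[0,3] N  >  k=2
[3,4] S\N  lex  "city"
[4,5] (PP/S)/S  lex  "heard"
[5,6] S  lex  "gave"
[4,6] PP/S  >  k=5
[6,7] (S\S)\(PP/S)  lex  "sent"
[4,7] S\S  <  k=6
[3,7] S\N  <B  k=4
[0,7] S  <  k=3

[0,7] S   <
  [0,3] N   >
    [0,2] N/(N\S)   <
      [0,1] "that" : S
      [1,2] "every" : (N/(N\S))\S
    [2,3] "built" : N\S
  [3,7] S\N   <B
    [3,4] "city" : S\N
    [4,7] S\S   <
      [4,6] PP/S   >
        [4,5] "heard" : (PP/S)/S
        [5,6] "gave" : S
      [6,7] "sent" : (S\S)\(PP/S)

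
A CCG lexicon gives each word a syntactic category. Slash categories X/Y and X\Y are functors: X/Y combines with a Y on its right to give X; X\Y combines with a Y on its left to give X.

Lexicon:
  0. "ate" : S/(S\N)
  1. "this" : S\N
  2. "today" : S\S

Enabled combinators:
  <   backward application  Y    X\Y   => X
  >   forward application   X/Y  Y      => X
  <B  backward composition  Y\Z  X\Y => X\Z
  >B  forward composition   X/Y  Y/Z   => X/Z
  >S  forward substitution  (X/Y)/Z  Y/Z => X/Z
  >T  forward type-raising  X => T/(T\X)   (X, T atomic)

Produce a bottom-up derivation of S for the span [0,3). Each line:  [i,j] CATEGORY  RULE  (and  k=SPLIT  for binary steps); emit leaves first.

[0,3] S   >
  [0,1] "ate" : S/(S\N)
  [1,3] S\N   <B
    [1,2] "this" : S\N
    [2,3] "today" : S\S

[0,1] S/(S\N)  lex  "ate"
[1,2] S\N  lex  "this"
[2,3] S\S  lex  "today"
[1,3] S\N  <B  k=2
[0,3] S  >  k=1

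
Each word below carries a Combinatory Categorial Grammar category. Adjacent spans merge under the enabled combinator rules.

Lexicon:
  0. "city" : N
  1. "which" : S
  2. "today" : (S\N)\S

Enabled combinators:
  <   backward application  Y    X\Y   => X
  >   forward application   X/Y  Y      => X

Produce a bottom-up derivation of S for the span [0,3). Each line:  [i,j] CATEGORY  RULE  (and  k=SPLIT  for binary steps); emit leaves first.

[0,3] S   <
  [0,1] "city" : N
  [1,3] S\N   <
    [1,2] "which" : S
    [2,3] "today" : (S\N)\S

[0,1] N  lex  "city"
[1,2] S  lex  "which"
[2,3] (S\N)\S  lex  "today"
[1,3] S\N  <  k=2
[0,3] S  <  k=1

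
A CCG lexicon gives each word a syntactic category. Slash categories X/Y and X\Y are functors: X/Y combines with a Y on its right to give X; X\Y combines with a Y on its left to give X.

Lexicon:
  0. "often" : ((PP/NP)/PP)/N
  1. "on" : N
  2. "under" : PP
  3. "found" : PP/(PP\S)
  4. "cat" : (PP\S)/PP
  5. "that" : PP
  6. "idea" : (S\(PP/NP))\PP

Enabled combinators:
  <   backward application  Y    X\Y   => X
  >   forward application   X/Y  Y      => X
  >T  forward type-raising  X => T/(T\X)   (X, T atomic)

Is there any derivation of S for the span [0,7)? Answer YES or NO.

YES

[0,7] S   <
  [0,3] PP/NP   >
    [0,2] (PP/NP)/PP   >
      [0,1] "often" : ((PP/NP)/PP)/N
      [1,2] "on" : N
    [2,3] "under" : PP
  [3,7] S\(PP/NP)   <
    [3,6] PP   >
      [3,4] "found" : PP/(PP\S)
      [4,6] PP\S   >
        [4,5] "cat" : (PP\S)/PP
        [5,6] "that" : PP
    [6,7] "idea" : (S\(PP/NP))\PP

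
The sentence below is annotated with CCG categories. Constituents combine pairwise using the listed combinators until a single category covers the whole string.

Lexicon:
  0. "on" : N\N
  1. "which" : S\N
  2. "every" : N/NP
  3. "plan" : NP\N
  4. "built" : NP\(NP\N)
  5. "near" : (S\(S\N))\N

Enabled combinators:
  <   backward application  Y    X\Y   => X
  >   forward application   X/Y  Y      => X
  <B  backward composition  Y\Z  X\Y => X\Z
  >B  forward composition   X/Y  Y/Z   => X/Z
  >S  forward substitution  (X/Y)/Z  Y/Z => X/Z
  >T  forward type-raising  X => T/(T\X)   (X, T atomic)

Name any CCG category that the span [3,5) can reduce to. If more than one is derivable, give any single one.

NP

[0,6] S   <
  [0,2] S\N   <B
    [0,1] "on" : N\N
    [1,2] "which" : S\N
  [2,6] S\(S\N)   <
    [2,5] N   >
      [2,3] "every" : N/NP
      [3,5] NP   <
        [3,4] "plan" : NP\N
        [4,5] "built" : NP\(NP\N)
    [5,6] "near" : (S\(S\N))\N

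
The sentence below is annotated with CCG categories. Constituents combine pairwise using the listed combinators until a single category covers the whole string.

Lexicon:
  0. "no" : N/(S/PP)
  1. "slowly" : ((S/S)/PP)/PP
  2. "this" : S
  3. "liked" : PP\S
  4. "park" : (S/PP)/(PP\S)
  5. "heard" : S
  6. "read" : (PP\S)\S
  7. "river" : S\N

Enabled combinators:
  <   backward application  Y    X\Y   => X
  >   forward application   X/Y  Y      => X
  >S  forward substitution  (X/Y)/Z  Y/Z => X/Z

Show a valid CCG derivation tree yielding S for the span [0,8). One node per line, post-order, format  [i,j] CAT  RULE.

[0,1] N/(S/PP)  lex  "no"
[1,2] ((S/S)/PP)/PP  lex  "slowly"
[2,3] S  lex  "this"
[3,4] PP\S  lex  "liked"
[2,4] PP  <  k=3
[1,4] (S/S)/PP  >  k=2
[4,5] (S/PP)/(PP\S)  lex  "park"
[5,6] S  lex  "heard"
[6,7] (PP\S)\S  lex  "read"
[5,7] PP\S  <  k=6
[4,7] S/PP  >  k=5
[1,7] S/PP  >S  k=4
[0,7] N  >  k=1
[7,8] S\N  lex  "river"
[0,8] S  <  k=7

[0,8] S   <
  [0,7] N   >
    [0,1] "no" : N/(S/PP)
    [1,7] S/PP   >S
      [1,4] (S/S)/PP   >
        [1,2] "slowly" : ((S/S)/PP)/PP
        [2,4] PP   <
          [2,3] "this" : S
          [3,4] "liked" : PP\S
      [4,7] S/PP   >
        [4,5] "park" : (S/PP)/(PP\S)
        [5,7] PP\S   <
          [5,6] "heard" : S
          [6,7] "read" : (PP\S)\S
  [7,8] "river" : S\N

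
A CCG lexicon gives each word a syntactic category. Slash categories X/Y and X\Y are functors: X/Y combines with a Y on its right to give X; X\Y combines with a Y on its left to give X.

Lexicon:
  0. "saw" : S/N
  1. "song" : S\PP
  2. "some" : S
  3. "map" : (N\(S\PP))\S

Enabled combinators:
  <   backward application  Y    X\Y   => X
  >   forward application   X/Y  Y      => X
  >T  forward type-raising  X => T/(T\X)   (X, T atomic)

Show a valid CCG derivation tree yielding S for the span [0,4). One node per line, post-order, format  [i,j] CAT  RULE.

[0,1] S/N  lex  "saw"
[1,2] S\PP  lex  "song"
[2,3] S  lex  "some"
[3,4] (N\(S\PP))\S  lex  "map"
[2,4] N\(S\PP)  <  k=3
[1,4] N  <  k=2
[0,4] S  >  k=1

[0,4] S   >
  [0,1] "saw" : S/N
  [1,4] N   <
    [1,2] "song" : S\PP
    [2,4] N\(S\PP)   <
      [2,3] "some" : S
      [3,4] "map" : (N\(S\PP))\S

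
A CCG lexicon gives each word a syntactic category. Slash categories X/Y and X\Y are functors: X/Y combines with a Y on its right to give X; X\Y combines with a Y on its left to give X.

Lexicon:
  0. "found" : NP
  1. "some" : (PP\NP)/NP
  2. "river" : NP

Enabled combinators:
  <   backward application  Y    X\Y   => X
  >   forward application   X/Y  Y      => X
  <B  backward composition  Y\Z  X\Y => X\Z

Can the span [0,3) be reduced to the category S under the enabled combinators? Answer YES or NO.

NO

NP (PP\NP)/NP NP
CKY chart[0,3] = {PP}; S ∉ chart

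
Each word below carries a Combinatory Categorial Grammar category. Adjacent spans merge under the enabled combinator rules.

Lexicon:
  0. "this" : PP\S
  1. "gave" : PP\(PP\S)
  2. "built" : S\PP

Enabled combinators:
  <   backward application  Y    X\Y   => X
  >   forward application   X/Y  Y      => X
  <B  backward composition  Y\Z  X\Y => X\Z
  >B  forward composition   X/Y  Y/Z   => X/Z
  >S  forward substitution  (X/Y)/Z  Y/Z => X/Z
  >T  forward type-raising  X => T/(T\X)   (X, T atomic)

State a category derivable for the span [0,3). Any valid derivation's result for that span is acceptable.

[0,3] S   <
  [0,2] PP   <
    [0,1] "this" : PP\S
    [1,2] "gave" : PP\(PP\S)
  [2,3] "built" : S\PP

S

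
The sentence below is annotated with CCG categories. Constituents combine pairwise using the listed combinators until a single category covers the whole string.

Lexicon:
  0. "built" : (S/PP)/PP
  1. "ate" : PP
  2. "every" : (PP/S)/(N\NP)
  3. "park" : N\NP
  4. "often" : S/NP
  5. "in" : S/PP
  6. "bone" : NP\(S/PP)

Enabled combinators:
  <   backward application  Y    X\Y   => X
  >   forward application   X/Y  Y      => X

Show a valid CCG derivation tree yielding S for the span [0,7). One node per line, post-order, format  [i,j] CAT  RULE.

[0,1] (S/PP)/PP  lex  "built"
[1,2] PP  lex  "ate"
[0,2] S/PP  >  k=1
[2,3] (PP/S)/(N\NP)  lex  "every"
[3,4] N\NP  lex  "park"
[2,4] PP/S  >  k=3
[4,5] S/NP  lex  "often"
[5,6] S/PP  lex  "in"
[6,7] NP\(S/PP)  lex  "bone"
[5,7] NP  <  k=6
[4,7] S  >  k=5
[2,7] PP  >  k=4
[0,7] S  >  k=2

[0,7] S   >
  [0,2] S/PP   >
    [0,1] "built" : (S/PP)/PP
    [1,2] "ate" : PP
  [2,7] PP   >
    [2,4] PP/S   >
      [2,3] "every" : (PP/S)/(N\NP)
      [3,4] "park" : N\NP
    [4,7] S   >
      [4,5] "often" : S/NP
      [5,7] NP   <
        [5,6] "in" : S/PP
        [6,7] "bone" : NP\(S/PP)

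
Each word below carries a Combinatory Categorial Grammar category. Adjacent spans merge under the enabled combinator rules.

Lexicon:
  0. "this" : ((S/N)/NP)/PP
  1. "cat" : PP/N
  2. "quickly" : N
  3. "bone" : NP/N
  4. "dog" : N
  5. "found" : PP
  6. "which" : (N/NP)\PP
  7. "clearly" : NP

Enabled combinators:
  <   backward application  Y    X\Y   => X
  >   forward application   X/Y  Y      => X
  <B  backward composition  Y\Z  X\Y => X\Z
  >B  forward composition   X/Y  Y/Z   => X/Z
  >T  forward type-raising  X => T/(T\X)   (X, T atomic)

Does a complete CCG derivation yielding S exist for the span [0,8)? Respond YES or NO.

[0,8] S   >
  [0,5] S/N   >
    [0,3] (S/N)/NP   >
      [0,1] "this" : ((S/N)/NP)/PP
      [1,3] PP   >
        [1,2] "cat" : PP/N
        [2,3] "quickly" : N
    [3,5] NP   >
      [3,4] "bone" : NP/N
      [4,5] "dog" : N
  [5,8] N   >
    [5,7] N/NP   <
      [5,6] "found" : PP
      [6,7] "which" : (N/NP)\PP
    [7,8] "clearly" : NP

YES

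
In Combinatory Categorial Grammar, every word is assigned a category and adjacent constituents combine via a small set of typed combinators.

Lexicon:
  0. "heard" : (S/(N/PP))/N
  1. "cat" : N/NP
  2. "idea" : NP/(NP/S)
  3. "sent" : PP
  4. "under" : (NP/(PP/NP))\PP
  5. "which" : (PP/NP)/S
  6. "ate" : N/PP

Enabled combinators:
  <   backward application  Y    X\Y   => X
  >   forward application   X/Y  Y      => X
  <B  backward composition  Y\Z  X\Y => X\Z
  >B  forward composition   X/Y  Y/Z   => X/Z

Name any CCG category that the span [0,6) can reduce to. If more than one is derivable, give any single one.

S/(N/PP)

[0,7] S   >
  [0,6] S/(N/PP)   >
    [0,1] "heard" : (S/(N/PP))/N
    [1,6] N   >
      [1,2] "cat" : N/NP
      [2,6] NP   >
        [2,3] "idea" : NP/(NP/S)
        [3,6] NP/S   >B
          [3,5] NP/(PP/NP)   <
            [3,4] "sent" : PP
            [4,5] "under" : (NP/(PP/NP))\PP
          [5,6] "which" : (PP/NP)/S
  [6,7] "ate" : N/PP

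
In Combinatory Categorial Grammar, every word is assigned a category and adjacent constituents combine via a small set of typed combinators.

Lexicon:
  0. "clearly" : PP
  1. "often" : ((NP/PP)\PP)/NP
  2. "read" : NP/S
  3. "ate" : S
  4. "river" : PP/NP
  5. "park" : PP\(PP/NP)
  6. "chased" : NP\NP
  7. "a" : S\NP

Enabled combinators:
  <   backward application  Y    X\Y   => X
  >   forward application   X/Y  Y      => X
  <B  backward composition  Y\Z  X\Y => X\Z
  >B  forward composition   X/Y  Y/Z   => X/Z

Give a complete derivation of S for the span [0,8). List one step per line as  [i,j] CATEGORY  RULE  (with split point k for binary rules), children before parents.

[0,1] PP  lex  "clearly"
[1,2] ((NP/PP)\PP)/NP  lex  "often"
[2,3] NP/S  lex  "read"
[3,4] S  lex  "ate"
[2,4] NP  >  k=3
[1,4] (NP/PP)\PP  >  k=2
[0,4] NP/PP  <  k=1
[4,5] PP/NP  lex  "river"
[5,6] PP\(PP/NP)  lex  "park"
[4,6] PP  <  k=5
[0,6] NP  >  k=4
[6,7] NP\NP  lex  "chased"
[7,8] S\NP  lex  "a"
[6,8] S\NP  <B  k=7
[0,8] S  <  k=6

[0,8] S   <
  [0,6] NP   >
    [0,4] NP/PP   <
      [0,1] "clearly" : PP
      [1,4] (NP/PP)\PP   >
        [1,2] "often" : ((NP/PP)\PP)/NP
        [2,4] NP   >
          [2,3] "read" : NP/S
          [3,4] "ate" : S
    [4,6] PP   <
      [4,5] "river" : PP/NP
      [5,6] "park" : PP\(PP/NP)
  [6,8] S\NP   <B
    [6,7] "chased" : NP\NP
    [7,8] "a" : S\NP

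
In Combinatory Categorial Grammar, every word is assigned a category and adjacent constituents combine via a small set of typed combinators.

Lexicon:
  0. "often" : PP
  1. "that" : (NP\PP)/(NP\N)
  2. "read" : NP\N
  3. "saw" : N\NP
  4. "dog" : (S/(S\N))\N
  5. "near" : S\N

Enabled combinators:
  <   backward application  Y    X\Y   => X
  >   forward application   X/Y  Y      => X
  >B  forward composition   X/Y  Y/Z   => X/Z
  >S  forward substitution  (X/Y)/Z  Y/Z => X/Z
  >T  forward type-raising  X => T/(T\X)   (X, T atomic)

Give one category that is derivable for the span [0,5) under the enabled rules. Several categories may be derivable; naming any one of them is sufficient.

S/(S\N)

[0,6] S   >
  [0,5] S/(S\N)   <
    [0,4] N   <
      [0,3] NP   <
        [0,1] "often" : PP
        [1,3] NP\PP   >
          [1,2] "that" : (NP\PP)/(NP\N)
          [2,3] "read" : NP\N
      [3,4] "saw" : N\NP
    [4,5] "dog" : (S/(S\N))\N
  [5,6] "near" : S\N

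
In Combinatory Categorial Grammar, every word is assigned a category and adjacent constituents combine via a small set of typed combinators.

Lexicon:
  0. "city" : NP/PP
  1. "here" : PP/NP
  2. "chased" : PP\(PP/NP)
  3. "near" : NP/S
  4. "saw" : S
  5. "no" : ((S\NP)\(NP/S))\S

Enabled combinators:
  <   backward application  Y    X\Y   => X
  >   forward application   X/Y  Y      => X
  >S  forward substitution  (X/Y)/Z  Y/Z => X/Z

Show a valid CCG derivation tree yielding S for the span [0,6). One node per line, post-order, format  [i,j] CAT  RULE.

[0,1] NP/PP  lex  "city"
[1,2] PP/NP  lex  "here"
[2,3] PP\(PP/NP)  lex  "chased"
[1,3] PP  <  k=2
[0,3] NP  >  k=1
[3,4] NP/S  lex  "near"
[4,5] S  lex  "saw"
[5,6] ((S\NP)\(NP/S))\S  lex  "no"
[4,6] (S\NP)\(NP/S)  <  k=5
[3,6] S\NP  <  k=4
[0,6] S  <  k=3

[0,6] S   <
  [0,3] NP   >
    [0,1] "city" : NP/PP
    [1,3] PP   <
      [1,2] "here" : PP/NP
      [2,3] "chased" : PP\(PP/NP)
  [3,6] S\NP   <
    [3,4] "near" : NP/S
    [4,6] (S\NP)\(NP/S)   <
      [4,5] "saw" : S
      [5,6] "no" : ((S\NP)\(NP/S))\S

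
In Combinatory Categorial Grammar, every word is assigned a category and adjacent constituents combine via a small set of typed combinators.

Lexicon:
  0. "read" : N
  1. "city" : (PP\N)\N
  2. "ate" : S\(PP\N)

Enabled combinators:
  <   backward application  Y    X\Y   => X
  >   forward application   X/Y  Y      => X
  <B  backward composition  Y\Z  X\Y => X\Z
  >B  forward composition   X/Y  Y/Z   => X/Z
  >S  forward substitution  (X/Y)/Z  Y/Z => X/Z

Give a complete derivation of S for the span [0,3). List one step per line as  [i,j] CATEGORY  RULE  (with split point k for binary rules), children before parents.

[0,3] S   <
  [0,1] "read" : N
  [1,3] S\N   <B
    [1,2] "city" : (PP\N)\N
    [2,3] "ate" : S\(PP\N)

[0,1] N  lex  "read"
[1,2] (PP\N)\N  lex  "city"
[2,3] S\(PP\N)  lex  "ate"
[1,3] S\N  <B  k=2
[0,3] S  <  k=1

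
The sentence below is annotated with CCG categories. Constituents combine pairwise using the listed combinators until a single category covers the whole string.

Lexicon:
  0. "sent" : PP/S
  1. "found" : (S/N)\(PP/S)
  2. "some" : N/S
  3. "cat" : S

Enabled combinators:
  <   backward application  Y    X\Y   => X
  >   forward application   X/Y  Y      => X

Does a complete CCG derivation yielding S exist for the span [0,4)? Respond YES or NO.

YES

[0,4] S   >
  [0,2] S/N   <
    [0,1] "sent" : PP/S
    [1,2] "found" : (S/N)\(PP/S)
  [2,4] N   >
    [2,3] "some" : N/S
    [3,4] "cat" : S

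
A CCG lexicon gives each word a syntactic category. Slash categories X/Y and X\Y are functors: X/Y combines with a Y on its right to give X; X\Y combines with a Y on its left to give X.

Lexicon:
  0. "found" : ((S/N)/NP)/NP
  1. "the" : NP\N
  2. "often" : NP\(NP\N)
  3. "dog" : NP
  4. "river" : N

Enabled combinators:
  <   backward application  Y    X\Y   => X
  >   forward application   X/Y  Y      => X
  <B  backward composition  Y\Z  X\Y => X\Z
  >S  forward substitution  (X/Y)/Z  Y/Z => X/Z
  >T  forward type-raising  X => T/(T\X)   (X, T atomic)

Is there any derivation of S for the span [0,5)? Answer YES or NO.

YES

[0,5] S   >
  [0,4] S/N   >
    [0,3] (S/N)/NP   >
      [0,1] "found" : ((S/N)/NP)/NP
      [1,3] NP   <
        [1,2] "the" : NP\N
        [2,3] "often" : NP\(NP\N)
    [3,4] "dog" : NP
  [4,5] "river" : N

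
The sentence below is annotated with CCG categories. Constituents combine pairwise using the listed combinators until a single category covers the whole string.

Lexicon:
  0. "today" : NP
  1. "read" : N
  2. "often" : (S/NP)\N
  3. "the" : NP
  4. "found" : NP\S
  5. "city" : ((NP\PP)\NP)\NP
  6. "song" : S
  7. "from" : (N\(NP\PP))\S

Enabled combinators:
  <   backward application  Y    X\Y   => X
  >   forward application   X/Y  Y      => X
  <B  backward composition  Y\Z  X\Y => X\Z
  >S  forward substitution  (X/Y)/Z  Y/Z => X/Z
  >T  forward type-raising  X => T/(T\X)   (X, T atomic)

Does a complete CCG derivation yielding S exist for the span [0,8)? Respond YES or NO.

NP N (S/NP)\N NP NP\S ((NP\PP)\NP)\NP S (N\(NP\PP))\S
CKY chart[0,8] = {N, N/(N\N), NP/(NP\N), PP/(PP\N), S/(S\N)}; S ∉ chart

NO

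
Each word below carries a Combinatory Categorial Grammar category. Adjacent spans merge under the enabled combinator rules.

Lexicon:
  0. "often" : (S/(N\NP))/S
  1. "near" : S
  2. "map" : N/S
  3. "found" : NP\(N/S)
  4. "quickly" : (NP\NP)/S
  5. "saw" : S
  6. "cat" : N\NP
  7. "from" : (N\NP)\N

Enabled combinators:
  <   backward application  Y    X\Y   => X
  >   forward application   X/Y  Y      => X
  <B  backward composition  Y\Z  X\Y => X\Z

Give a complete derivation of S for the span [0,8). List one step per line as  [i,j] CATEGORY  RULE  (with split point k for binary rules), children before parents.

[0,8] S   >
  [0,2] S/(N\NP)   >
    [0,1] "often" : (S/(N\NP))/S
    [1,2] "near" : S
  [2,8] N\NP   <
    [2,7] N   <
      [2,4] NP   <
        [2,3] "map" : N/S
        [3,4] "found" : NP\(N/S)
      [4,7] N\NP   <B
        [4,6] NP\NP   >
          [4,5] "quickly" : (NP\NP)/S
          [5,6] "saw" : S
        [6,7] "cat" : N\NP
    [7,8] "from" : (N\NP)\N

[0,1] (S/(N\NP))/S  lex  "often"
[1,2] S  lex  "near"
[0,2] S/(N\NP)  >  k=1
[2,3] N/S  lex  "map"
[3,4] NP\(N/S)  lex  "found"
[2,4] NP  <  k=3
[4,5] (NP\NP)/S  lex  "quickly"
[5,6] S  lex  "saw"
[4,6] NP\NP  >  k=5
[6,7] N\NP  lex  "cat"
[4,7] N\NP  <B  k=6
[2,7] N  <  k=4
[7,8] (N\NP)\N  lex  "from"
[2,8] N\NP  <  k=7
[0,8] S  >  k=2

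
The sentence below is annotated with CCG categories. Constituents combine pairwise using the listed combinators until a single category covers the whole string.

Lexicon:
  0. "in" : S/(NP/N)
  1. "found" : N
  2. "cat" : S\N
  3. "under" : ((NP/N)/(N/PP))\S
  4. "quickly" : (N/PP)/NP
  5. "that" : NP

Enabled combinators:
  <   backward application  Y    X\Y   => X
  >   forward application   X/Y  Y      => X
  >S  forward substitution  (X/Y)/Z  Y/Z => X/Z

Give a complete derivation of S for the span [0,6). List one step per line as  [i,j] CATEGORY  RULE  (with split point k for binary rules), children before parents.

[0,1] S/(NP/N)  lex  "in"
[1,2] N  lex  "found"
[2,3] S\N  lex  "cat"
[1,3] S  <  k=2
[3,4] ((NP/N)/(N/PP))\S  lex  "under"
[1,4] (NP/N)/(N/PP)  <  k=3
[4,5] (N/PP)/NP  lex  "quickly"
[5,6] NP  lex  "that"
[4,6] N/PP  >  k=5
[1,6] NP/N  >  k=4
[0,6] S  >  k=1

[0,6] S   >
  [0,1] "in" : S/(NP/N)
  [1,6] NP/N   >
    [1,4] (NP/N)/(N/PP)   <
      [1,3] S   <
        [1,2] "found" : N
        [2,3] "cat" : S\N
      [3,4] "under" : ((NP/N)/(N/PP))\S
    [4,6] N/PP   >
      [4,5] "quickly" : (N/PP)/NP
      [5,6] "that" : NP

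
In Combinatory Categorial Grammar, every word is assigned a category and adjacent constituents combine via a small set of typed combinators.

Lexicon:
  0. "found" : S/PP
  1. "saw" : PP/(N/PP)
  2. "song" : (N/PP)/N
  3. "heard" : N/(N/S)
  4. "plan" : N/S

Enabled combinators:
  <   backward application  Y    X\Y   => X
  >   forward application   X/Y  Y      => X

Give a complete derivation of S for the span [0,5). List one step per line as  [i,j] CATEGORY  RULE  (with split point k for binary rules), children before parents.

[0,5] S   >
  [0,1] "found" : S/PP
  [1,5] PP   >
    [1,2] "saw" : PP/(N/PP)
    [2,5] N/PP   >
      [2,3] "song" : (N/PP)/N
      [3,5] N   >
        [3,4] "heard" : N/(N/S)
        [4,5] "plan" : N/S

[0,1] S/PP  lex  "found"
[1,2] PP/(N/PP)  lex  "saw"
[2,3] (N/PP)/N  lex  "song"
[3,4] N/(N/S)  lex  "heard"
[4,5] N/S  lex  "plan"
[3,5] N  >  k=4
[2,5] N/PP  >  k=3
[1,5] PP  >  k=2
[0,5] S  >  k=1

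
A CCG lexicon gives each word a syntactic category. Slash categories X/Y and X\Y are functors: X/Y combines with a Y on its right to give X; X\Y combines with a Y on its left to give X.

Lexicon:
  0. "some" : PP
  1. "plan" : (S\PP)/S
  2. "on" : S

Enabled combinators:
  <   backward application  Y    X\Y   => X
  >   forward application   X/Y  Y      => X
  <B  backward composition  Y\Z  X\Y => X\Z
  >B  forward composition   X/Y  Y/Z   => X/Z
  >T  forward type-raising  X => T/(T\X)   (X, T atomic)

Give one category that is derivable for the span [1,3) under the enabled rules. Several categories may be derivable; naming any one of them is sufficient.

[0,3] S   <
  [0,1] "some" : PP
  [1,3] S\PP   >
    [1,2] "plan" : (S\PP)/S
    [2,3] "on" : S

S\PP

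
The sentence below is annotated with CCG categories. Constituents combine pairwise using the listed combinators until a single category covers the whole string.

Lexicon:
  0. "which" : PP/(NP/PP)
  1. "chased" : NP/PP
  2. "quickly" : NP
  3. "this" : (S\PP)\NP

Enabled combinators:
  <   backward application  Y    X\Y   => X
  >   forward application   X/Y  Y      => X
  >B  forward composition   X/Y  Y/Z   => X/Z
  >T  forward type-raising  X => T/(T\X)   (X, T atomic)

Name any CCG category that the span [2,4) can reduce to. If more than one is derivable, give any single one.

[0,4] S   <
  [0,2] PP   >
    [0,1] "which" : PP/(NP/PP)
    [1,2] "chased" : NP/PP
  [2,4] S\PP   <
    [2,3] "quickly" : NP
    [3,4] "this" : (S\PP)\NP

S\PP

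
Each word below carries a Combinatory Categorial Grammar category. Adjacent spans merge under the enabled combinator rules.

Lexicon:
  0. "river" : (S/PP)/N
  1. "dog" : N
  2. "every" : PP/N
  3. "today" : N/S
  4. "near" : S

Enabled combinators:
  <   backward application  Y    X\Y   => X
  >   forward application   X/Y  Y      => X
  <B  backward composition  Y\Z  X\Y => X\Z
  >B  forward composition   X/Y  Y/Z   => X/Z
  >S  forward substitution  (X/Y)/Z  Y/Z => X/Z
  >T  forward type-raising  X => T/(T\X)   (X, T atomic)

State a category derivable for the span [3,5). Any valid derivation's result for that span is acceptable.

[0,5] S   >
  [0,2] S/PP   >
    [0,1] "river" : (S/PP)/N
    [1,2] "dog" : N
  [2,5] PP   >
    [2,3] "every" : PP/N
    [3,5] N   >
      [3,4] "today" : N/S
      [4,5] "near" : S

N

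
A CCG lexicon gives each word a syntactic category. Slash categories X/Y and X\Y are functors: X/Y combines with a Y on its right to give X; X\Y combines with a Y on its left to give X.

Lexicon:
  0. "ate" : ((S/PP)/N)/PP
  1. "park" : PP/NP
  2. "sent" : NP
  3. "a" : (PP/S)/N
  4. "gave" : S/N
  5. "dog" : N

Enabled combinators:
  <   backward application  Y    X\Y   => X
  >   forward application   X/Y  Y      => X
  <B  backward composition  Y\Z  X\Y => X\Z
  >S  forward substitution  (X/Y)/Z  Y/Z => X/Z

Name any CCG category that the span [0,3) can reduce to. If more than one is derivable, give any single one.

[0,6] S   >
  [0,5] S/N   >S
    [0,3] (S/PP)/N   >
      [0,1] "ate" : ((S/PP)/N)/PP
      [1,3] PP   >
        [1,2] "park" : PP/NP
        [2,3] "sent" : NP
    [3,5] PP/N   >S
      [3,4] "a" : (PP/S)/N
      [4,5] "gave" : S/N
  [5,6] "dog" : N

(S/PP)/N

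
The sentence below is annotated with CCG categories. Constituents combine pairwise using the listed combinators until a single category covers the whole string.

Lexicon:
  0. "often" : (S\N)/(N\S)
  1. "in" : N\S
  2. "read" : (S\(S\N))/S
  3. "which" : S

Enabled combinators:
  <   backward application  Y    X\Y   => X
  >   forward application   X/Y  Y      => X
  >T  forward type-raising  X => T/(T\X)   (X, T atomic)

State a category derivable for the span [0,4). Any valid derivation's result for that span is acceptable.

[0,4] S   <
  [0,2] S\N   >
    [0,1] "often" : (S\N)/(N\S)
    [1,2] "in" : N\S
  [2,4] S\(S\N)   >
    [2,3] "read" : (S\(S\N))/S
    [3,4] "which" : S

S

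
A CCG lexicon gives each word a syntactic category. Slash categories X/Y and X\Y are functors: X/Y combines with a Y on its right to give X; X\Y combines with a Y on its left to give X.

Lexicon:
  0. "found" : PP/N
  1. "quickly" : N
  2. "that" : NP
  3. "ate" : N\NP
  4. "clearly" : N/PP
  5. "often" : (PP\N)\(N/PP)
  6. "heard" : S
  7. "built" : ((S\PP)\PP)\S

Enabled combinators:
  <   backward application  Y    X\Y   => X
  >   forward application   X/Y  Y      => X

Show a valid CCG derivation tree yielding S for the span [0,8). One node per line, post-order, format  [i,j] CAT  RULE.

[0,8] S   <
  [0,2] PP   >
    [0,1] "found" : PP/N
    [1,2] "quickly" : N
  [2,8] S\PP   <
    [2,6] PP   <
      [2,4] N   <
        [2,3] "that" : NP
        [3,4] "ate" : N\NP
      [4,6] PP\N   <
        [4,5] "clearly" : N/PP
        [5,6] "often" : (PP\N)\(N/PP)
    [6,8] (S\PP)\PP   <
      [6,7] "heard" : S
      [7,8] "built" : ((S\PP)\PP)\S

[0,1] PP/N  lex  "found"
[1,2] N  lex  "quickly"
[0,2] PP  >  k=1
[2,3] NP  lex  "that"
[3,4] N\NP  lex  "ate"
[2,4] N  <  k=3
[4,5] N/PP  lex  "clearly"
[5,6] (PP\N)\(N/PP)  lex  "often"
[4,6] PP\N  <  k=5
[2,6] PP  <  k=4
[6,7] S  lex  "heard"
[7,8] ((S\PP)\PP)\S  lex  "built"
[6,8] (S\PP)\PP  <  k=7
[2,8] S\PP  <  k=6
[0,8] S  <  k=2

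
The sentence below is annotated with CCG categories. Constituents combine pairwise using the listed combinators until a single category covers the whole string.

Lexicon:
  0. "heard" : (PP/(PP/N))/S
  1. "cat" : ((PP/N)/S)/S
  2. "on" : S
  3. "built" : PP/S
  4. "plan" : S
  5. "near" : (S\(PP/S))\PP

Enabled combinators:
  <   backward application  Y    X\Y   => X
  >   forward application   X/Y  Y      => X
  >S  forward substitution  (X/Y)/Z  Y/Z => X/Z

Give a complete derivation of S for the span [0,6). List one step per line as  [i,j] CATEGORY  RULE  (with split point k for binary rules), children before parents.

[0,1] (PP/(PP/N))/S  lex  "heard"
[1,2] ((PP/N)/S)/S  lex  "cat"
[2,3] S  lex  "on"
[1,3] (PP/N)/S  >  k=2
[0,3] PP/S  >S  k=1
[3,4] PP/S  lex  "built"
[4,5] S  lex  "plan"
[3,5] PP  >  k=4
[5,6] (S\(PP/S))\PP  lex  "near"
[3,6] S\(PP/S)  <  k=5
[0,6] S  <  k=3

[0,6] S   <
  [0,3] PP/S   >S
    [0,1] "heard" : (PP/(PP/N))/S
    [1,3] (PP/N)/S   >
      [1,2] "cat" : ((PP/N)/S)/S
      [2,3] "on" : S
  [3,6] S\(PP/S)   <
    [3,5] PP   >
      [3,4] "built" : PP/S
      [4,5] "plan" : S
    [5,6] "near" : (S\(PP/S))\PP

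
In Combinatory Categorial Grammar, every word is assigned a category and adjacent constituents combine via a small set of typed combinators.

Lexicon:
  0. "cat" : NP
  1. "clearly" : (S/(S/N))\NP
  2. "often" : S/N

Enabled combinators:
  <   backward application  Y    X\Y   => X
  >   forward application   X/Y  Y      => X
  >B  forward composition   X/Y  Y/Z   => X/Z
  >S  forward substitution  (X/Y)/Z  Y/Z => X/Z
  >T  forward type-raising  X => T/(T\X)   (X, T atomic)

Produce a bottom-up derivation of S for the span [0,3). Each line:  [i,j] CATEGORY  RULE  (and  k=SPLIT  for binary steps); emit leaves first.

[0,3] S   >
  [0,2] S/(S/N)   <
    [0,1] "cat" : NP
    [1,2] "clearly" : (S/(S/N))\NP
  [2,3] "often" : S/N

[0,1] NP  lex  "cat"
[1,2] (S/(S/N))\NP  lex  "clearly"
[0,2] S/(S/N)  <  k=1
[2,3] S/N  lex  "often"
[0,3] S  >  k=2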